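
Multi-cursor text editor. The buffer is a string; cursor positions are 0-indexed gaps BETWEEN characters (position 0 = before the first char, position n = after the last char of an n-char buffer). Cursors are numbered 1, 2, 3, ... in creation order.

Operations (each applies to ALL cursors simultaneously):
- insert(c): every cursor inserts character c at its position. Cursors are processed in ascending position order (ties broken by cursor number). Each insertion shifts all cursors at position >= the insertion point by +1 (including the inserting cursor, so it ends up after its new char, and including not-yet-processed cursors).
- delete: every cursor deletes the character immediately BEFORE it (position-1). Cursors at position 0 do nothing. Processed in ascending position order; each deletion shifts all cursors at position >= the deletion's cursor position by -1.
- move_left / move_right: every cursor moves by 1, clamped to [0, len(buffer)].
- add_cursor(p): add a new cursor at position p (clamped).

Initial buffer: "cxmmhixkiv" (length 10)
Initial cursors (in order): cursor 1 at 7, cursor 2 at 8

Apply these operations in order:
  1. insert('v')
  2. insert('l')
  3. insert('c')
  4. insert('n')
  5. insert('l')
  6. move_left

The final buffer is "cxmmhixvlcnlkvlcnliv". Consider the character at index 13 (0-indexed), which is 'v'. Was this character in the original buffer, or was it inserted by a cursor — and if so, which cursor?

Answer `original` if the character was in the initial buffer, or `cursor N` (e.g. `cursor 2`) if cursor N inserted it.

After op 1 (insert('v')): buffer="cxmmhixvkviv" (len 12), cursors c1@8 c2@10, authorship .......1.2..
After op 2 (insert('l')): buffer="cxmmhixvlkvliv" (len 14), cursors c1@9 c2@12, authorship .......11.22..
After op 3 (insert('c')): buffer="cxmmhixvlckvlciv" (len 16), cursors c1@10 c2@14, authorship .......111.222..
After op 4 (insert('n')): buffer="cxmmhixvlcnkvlcniv" (len 18), cursors c1@11 c2@16, authorship .......1111.2222..
After op 5 (insert('l')): buffer="cxmmhixvlcnlkvlcnliv" (len 20), cursors c1@12 c2@18, authorship .......11111.22222..
After op 6 (move_left): buffer="cxmmhixvlcnlkvlcnliv" (len 20), cursors c1@11 c2@17, authorship .......11111.22222..
Authorship (.=original, N=cursor N): . . . . . . . 1 1 1 1 1 . 2 2 2 2 2 . .
Index 13: author = 2

Answer: cursor 2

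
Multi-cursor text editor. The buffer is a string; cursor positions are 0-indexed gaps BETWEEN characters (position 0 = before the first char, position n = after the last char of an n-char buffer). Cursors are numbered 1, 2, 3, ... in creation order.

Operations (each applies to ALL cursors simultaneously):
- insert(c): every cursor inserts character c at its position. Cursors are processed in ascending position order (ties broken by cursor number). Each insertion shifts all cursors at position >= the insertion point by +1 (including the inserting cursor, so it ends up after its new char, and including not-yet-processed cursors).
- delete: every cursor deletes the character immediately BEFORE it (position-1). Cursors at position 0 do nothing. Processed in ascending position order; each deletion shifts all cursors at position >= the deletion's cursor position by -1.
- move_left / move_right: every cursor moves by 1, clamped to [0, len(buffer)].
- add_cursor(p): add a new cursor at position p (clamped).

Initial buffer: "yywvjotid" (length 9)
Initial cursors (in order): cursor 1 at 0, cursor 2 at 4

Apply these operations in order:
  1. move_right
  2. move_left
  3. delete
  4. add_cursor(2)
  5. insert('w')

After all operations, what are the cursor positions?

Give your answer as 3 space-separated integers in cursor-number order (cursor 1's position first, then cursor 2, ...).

Answer: 1 6 4

Derivation:
After op 1 (move_right): buffer="yywvjotid" (len 9), cursors c1@1 c2@5, authorship .........
After op 2 (move_left): buffer="yywvjotid" (len 9), cursors c1@0 c2@4, authorship .........
After op 3 (delete): buffer="yywjotid" (len 8), cursors c1@0 c2@3, authorship ........
After op 4 (add_cursor(2)): buffer="yywjotid" (len 8), cursors c1@0 c3@2 c2@3, authorship ........
After op 5 (insert('w')): buffer="wyywwwjotid" (len 11), cursors c1@1 c3@4 c2@6, authorship 1..3.2.....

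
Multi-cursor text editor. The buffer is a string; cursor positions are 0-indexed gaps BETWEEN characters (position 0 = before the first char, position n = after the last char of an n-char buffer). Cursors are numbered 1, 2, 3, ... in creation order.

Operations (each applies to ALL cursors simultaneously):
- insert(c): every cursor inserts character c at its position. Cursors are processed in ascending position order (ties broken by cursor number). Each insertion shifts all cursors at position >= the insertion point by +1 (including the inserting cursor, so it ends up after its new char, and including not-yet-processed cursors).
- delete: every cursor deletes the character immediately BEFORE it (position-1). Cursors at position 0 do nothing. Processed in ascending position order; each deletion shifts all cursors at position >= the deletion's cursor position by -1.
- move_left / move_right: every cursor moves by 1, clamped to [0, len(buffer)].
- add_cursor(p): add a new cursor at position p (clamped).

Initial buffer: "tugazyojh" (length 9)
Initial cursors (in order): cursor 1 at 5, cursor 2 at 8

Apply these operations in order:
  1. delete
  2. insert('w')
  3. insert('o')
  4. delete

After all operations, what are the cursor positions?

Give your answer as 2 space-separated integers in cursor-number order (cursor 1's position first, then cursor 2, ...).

Answer: 5 8

Derivation:
After op 1 (delete): buffer="tugayoh" (len 7), cursors c1@4 c2@6, authorship .......
After op 2 (insert('w')): buffer="tugawyowh" (len 9), cursors c1@5 c2@8, authorship ....1..2.
After op 3 (insert('o')): buffer="tugawoyowoh" (len 11), cursors c1@6 c2@10, authorship ....11..22.
After op 4 (delete): buffer="tugawyowh" (len 9), cursors c1@5 c2@8, authorship ....1..2.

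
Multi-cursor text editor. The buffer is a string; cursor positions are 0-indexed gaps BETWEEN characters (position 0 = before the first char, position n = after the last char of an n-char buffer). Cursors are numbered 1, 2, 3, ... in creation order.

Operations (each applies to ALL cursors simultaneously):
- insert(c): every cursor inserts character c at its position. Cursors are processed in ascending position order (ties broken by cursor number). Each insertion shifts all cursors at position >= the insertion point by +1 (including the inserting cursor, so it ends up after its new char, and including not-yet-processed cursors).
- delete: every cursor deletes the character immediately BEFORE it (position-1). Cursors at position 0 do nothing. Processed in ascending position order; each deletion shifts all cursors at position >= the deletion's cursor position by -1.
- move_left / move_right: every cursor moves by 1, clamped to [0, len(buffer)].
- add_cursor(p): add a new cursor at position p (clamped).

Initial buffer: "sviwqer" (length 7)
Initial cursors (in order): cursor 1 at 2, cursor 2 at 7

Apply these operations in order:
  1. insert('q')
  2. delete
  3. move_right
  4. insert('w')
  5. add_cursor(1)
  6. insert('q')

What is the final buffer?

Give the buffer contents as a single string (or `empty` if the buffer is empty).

After op 1 (insert('q')): buffer="svqiwqerq" (len 9), cursors c1@3 c2@9, authorship ..1.....2
After op 2 (delete): buffer="sviwqer" (len 7), cursors c1@2 c2@7, authorship .......
After op 3 (move_right): buffer="sviwqer" (len 7), cursors c1@3 c2@7, authorship .......
After op 4 (insert('w')): buffer="sviwwqerw" (len 9), cursors c1@4 c2@9, authorship ...1....2
After op 5 (add_cursor(1)): buffer="sviwwqerw" (len 9), cursors c3@1 c1@4 c2@9, authorship ...1....2
After op 6 (insert('q')): buffer="sqviwqwqerwq" (len 12), cursors c3@2 c1@6 c2@12, authorship .3..11....22

Answer: sqviwqwqerwq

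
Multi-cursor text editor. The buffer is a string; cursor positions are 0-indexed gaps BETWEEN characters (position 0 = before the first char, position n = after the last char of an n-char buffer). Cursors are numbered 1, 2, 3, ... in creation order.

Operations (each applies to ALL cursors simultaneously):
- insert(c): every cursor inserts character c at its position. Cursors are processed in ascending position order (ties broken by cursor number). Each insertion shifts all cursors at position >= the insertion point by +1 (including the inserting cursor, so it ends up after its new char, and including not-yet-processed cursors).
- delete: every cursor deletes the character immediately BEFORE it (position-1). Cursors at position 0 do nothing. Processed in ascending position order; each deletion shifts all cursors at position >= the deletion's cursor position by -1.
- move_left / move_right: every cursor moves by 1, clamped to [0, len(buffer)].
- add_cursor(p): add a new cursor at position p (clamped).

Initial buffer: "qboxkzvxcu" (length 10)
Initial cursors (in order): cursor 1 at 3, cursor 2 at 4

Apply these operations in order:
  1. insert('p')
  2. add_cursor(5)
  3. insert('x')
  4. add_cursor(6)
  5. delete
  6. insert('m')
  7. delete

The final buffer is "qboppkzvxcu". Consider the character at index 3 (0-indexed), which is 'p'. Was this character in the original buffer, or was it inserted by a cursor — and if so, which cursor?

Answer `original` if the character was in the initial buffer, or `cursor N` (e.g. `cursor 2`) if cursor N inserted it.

After op 1 (insert('p')): buffer="qbopxpkzvxcu" (len 12), cursors c1@4 c2@6, authorship ...1.2......
After op 2 (add_cursor(5)): buffer="qbopxpkzvxcu" (len 12), cursors c1@4 c3@5 c2@6, authorship ...1.2......
After op 3 (insert('x')): buffer="qbopxxxpxkzvxcu" (len 15), cursors c1@5 c3@7 c2@9, authorship ...11.322......
After op 4 (add_cursor(6)): buffer="qbopxxxpxkzvxcu" (len 15), cursors c1@5 c4@6 c3@7 c2@9, authorship ...11.322......
After op 5 (delete): buffer="qboppkzvxcu" (len 11), cursors c1@4 c3@4 c4@4 c2@5, authorship ...12......
After op 6 (insert('m')): buffer="qbopmmmpmkzvxcu" (len 15), cursors c1@7 c3@7 c4@7 c2@9, authorship ...113422......
After op 7 (delete): buffer="qboppkzvxcu" (len 11), cursors c1@4 c3@4 c4@4 c2@5, authorship ...12......
Authorship (.=original, N=cursor N): . . . 1 2 . . . . . .
Index 3: author = 1

Answer: cursor 1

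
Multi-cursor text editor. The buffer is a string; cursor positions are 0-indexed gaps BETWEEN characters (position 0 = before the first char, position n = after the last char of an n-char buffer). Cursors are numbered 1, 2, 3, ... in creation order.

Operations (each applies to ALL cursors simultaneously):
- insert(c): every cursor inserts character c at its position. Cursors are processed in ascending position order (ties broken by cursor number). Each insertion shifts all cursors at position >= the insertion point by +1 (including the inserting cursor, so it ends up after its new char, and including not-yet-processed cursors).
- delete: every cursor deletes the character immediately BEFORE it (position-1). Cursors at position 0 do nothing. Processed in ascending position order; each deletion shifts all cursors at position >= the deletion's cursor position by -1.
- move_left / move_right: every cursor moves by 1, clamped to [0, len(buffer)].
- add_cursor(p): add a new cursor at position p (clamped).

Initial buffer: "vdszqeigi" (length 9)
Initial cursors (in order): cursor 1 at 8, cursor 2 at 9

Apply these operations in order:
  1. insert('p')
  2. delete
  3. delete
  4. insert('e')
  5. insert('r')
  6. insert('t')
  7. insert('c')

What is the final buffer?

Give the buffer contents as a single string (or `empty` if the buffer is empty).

After op 1 (insert('p')): buffer="vdszqeigpip" (len 11), cursors c1@9 c2@11, authorship ........1.2
After op 2 (delete): buffer="vdszqeigi" (len 9), cursors c1@8 c2@9, authorship .........
After op 3 (delete): buffer="vdszqei" (len 7), cursors c1@7 c2@7, authorship .......
After op 4 (insert('e')): buffer="vdszqeiee" (len 9), cursors c1@9 c2@9, authorship .......12
After op 5 (insert('r')): buffer="vdszqeieerr" (len 11), cursors c1@11 c2@11, authorship .......1212
After op 6 (insert('t')): buffer="vdszqeieerrtt" (len 13), cursors c1@13 c2@13, authorship .......121212
After op 7 (insert('c')): buffer="vdszqeieerrttcc" (len 15), cursors c1@15 c2@15, authorship .......12121212

Answer: vdszqeieerrttcc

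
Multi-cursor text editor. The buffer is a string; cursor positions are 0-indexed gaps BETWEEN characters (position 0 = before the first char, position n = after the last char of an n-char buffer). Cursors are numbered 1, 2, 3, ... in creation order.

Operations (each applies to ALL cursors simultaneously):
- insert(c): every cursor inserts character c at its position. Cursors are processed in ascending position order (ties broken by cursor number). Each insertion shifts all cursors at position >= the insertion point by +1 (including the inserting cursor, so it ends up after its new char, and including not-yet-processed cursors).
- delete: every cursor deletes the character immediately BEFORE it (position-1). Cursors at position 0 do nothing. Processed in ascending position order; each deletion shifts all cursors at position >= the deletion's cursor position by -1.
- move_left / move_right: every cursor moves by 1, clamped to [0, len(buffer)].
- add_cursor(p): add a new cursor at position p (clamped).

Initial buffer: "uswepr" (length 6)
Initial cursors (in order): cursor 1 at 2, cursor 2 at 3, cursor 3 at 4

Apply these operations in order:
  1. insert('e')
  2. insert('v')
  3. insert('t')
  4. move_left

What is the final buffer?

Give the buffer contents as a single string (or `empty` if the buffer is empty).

After op 1 (insert('e')): buffer="useweeepr" (len 9), cursors c1@3 c2@5 c3@7, authorship ..1.2.3..
After op 2 (insert('v')): buffer="usevweveevpr" (len 12), cursors c1@4 c2@7 c3@10, authorship ..11.22.33..
After op 3 (insert('t')): buffer="usevtwevteevtpr" (len 15), cursors c1@5 c2@9 c3@13, authorship ..111.222.333..
After op 4 (move_left): buffer="usevtwevteevtpr" (len 15), cursors c1@4 c2@8 c3@12, authorship ..111.222.333..

Answer: usevtwevteevtpr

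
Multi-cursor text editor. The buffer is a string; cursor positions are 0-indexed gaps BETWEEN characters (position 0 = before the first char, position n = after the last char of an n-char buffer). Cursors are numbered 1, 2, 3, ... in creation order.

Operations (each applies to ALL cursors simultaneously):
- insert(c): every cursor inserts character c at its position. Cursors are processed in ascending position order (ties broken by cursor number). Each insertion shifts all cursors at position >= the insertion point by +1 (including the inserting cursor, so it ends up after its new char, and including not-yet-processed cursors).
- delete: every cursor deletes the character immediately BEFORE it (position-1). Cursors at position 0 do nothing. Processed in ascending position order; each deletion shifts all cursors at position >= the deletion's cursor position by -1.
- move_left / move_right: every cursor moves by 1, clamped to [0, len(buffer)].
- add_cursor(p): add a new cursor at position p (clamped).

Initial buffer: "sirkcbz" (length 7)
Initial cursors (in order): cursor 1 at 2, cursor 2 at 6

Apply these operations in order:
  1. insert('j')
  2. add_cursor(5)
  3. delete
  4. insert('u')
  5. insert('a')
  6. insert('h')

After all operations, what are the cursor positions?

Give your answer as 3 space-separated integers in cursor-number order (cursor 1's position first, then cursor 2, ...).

After op 1 (insert('j')): buffer="sijrkcbjz" (len 9), cursors c1@3 c2@8, authorship ..1....2.
After op 2 (add_cursor(5)): buffer="sijrkcbjz" (len 9), cursors c1@3 c3@5 c2@8, authorship ..1....2.
After op 3 (delete): buffer="sircbz" (len 6), cursors c1@2 c3@3 c2@5, authorship ......
After op 4 (insert('u')): buffer="siurucbuz" (len 9), cursors c1@3 c3@5 c2@8, authorship ..1.3..2.
After op 5 (insert('a')): buffer="siuaruacbuaz" (len 12), cursors c1@4 c3@7 c2@11, authorship ..11.33..22.
After op 6 (insert('h')): buffer="siuahruahcbuahz" (len 15), cursors c1@5 c3@9 c2@14, authorship ..111.333..222.

Answer: 5 14 9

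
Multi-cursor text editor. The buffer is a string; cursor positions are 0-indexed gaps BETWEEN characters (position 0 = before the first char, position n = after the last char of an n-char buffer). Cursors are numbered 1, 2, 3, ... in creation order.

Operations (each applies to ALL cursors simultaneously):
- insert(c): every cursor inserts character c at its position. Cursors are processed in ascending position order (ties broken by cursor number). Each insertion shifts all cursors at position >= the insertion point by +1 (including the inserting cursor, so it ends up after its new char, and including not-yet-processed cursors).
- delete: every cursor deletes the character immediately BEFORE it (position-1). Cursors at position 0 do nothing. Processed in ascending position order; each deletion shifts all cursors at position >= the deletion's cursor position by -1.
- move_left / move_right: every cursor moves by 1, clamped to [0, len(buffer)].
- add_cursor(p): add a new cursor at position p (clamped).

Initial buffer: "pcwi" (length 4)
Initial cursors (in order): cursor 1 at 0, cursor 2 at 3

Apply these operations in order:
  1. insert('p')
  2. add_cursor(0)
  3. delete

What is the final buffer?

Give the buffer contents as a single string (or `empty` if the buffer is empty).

After op 1 (insert('p')): buffer="ppcwpi" (len 6), cursors c1@1 c2@5, authorship 1...2.
After op 2 (add_cursor(0)): buffer="ppcwpi" (len 6), cursors c3@0 c1@1 c2@5, authorship 1...2.
After op 3 (delete): buffer="pcwi" (len 4), cursors c1@0 c3@0 c2@3, authorship ....

Answer: pcwi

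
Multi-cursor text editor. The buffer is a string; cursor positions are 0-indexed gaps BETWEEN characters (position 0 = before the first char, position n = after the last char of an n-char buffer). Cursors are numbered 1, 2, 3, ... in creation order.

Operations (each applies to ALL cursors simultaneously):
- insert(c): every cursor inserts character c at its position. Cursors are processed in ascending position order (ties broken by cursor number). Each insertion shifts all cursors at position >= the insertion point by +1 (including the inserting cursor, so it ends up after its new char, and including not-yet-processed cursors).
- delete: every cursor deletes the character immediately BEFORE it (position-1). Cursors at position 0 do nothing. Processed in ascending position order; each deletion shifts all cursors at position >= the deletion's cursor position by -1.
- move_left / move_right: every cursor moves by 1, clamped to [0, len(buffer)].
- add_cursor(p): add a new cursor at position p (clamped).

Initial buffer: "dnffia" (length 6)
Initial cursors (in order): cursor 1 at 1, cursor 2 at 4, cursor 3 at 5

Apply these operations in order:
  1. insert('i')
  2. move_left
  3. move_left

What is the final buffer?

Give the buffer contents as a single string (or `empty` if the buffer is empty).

Answer: dinffiiia

Derivation:
After op 1 (insert('i')): buffer="dinffiiia" (len 9), cursors c1@2 c2@6 c3@8, authorship .1...2.3.
After op 2 (move_left): buffer="dinffiiia" (len 9), cursors c1@1 c2@5 c3@7, authorship .1...2.3.
After op 3 (move_left): buffer="dinffiiia" (len 9), cursors c1@0 c2@4 c3@6, authorship .1...2.3.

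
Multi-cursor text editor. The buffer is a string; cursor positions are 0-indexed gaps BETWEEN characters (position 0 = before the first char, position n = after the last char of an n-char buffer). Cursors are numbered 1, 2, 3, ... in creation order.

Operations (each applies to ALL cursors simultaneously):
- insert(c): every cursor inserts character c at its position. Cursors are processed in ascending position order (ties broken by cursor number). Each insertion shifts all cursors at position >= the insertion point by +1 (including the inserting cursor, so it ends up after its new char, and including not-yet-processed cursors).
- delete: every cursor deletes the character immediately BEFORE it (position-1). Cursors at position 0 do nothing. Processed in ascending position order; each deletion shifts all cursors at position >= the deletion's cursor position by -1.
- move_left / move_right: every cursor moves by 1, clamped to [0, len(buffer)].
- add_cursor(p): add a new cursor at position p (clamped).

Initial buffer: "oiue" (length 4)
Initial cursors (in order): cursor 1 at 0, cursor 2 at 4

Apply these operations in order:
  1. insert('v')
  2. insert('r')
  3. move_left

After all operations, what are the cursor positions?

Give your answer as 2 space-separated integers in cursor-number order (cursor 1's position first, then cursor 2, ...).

Answer: 1 7

Derivation:
After op 1 (insert('v')): buffer="voiuev" (len 6), cursors c1@1 c2@6, authorship 1....2
After op 2 (insert('r')): buffer="vroiuevr" (len 8), cursors c1@2 c2@8, authorship 11....22
After op 3 (move_left): buffer="vroiuevr" (len 8), cursors c1@1 c2@7, authorship 11....22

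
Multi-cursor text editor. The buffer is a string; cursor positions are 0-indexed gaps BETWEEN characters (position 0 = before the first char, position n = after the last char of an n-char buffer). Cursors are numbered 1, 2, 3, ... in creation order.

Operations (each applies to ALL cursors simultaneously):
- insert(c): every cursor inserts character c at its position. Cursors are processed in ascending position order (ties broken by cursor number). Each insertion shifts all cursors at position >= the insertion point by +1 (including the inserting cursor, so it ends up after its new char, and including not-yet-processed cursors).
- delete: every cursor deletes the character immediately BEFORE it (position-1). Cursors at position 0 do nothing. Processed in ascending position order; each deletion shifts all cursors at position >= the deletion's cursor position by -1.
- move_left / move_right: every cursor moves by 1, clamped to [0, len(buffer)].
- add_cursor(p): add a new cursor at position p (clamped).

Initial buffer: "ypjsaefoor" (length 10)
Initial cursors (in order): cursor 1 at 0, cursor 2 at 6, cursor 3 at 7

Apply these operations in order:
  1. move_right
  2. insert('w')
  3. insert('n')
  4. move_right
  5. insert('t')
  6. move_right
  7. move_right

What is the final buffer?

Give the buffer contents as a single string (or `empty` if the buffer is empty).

Answer: ywnptjsaefwnotwnotr

Derivation:
After op 1 (move_right): buffer="ypjsaefoor" (len 10), cursors c1@1 c2@7 c3@8, authorship ..........
After op 2 (insert('w')): buffer="ywpjsaefwowor" (len 13), cursors c1@2 c2@9 c3@11, authorship .1......2.3..
After op 3 (insert('n')): buffer="ywnpjsaefwnownor" (len 16), cursors c1@3 c2@11 c3@14, authorship .11......22.33..
After op 4 (move_right): buffer="ywnpjsaefwnownor" (len 16), cursors c1@4 c2@12 c3@15, authorship .11......22.33..
After op 5 (insert('t')): buffer="ywnptjsaefwnotwnotr" (len 19), cursors c1@5 c2@14 c3@18, authorship .11.1.....22.233.3.
After op 6 (move_right): buffer="ywnptjsaefwnotwnotr" (len 19), cursors c1@6 c2@15 c3@19, authorship .11.1.....22.233.3.
After op 7 (move_right): buffer="ywnptjsaefwnotwnotr" (len 19), cursors c1@7 c2@16 c3@19, authorship .11.1.....22.233.3.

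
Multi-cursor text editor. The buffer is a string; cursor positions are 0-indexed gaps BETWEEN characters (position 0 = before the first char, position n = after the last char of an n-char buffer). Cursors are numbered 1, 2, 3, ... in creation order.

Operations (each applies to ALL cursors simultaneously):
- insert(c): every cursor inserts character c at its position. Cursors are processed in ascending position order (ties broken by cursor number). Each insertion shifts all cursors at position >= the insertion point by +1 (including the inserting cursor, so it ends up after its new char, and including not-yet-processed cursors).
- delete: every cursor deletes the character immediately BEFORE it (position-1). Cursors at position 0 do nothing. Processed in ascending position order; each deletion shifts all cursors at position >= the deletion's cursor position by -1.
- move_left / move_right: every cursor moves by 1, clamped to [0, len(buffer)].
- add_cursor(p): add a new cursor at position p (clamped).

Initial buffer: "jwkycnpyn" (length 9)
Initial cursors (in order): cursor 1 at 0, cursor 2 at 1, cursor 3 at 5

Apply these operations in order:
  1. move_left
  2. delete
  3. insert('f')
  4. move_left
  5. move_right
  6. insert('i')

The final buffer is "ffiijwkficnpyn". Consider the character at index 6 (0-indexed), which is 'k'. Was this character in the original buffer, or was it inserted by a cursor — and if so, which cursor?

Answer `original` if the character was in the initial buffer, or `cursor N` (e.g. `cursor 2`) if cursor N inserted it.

After op 1 (move_left): buffer="jwkycnpyn" (len 9), cursors c1@0 c2@0 c3@4, authorship .........
After op 2 (delete): buffer="jwkcnpyn" (len 8), cursors c1@0 c2@0 c3@3, authorship ........
After op 3 (insert('f')): buffer="ffjwkfcnpyn" (len 11), cursors c1@2 c2@2 c3@6, authorship 12...3.....
After op 4 (move_left): buffer="ffjwkfcnpyn" (len 11), cursors c1@1 c2@1 c3@5, authorship 12...3.....
After op 5 (move_right): buffer="ffjwkfcnpyn" (len 11), cursors c1@2 c2@2 c3@6, authorship 12...3.....
After op 6 (insert('i')): buffer="ffiijwkficnpyn" (len 14), cursors c1@4 c2@4 c3@9, authorship 1212...33.....
Authorship (.=original, N=cursor N): 1 2 1 2 . . . 3 3 . . . . .
Index 6: author = original

Answer: original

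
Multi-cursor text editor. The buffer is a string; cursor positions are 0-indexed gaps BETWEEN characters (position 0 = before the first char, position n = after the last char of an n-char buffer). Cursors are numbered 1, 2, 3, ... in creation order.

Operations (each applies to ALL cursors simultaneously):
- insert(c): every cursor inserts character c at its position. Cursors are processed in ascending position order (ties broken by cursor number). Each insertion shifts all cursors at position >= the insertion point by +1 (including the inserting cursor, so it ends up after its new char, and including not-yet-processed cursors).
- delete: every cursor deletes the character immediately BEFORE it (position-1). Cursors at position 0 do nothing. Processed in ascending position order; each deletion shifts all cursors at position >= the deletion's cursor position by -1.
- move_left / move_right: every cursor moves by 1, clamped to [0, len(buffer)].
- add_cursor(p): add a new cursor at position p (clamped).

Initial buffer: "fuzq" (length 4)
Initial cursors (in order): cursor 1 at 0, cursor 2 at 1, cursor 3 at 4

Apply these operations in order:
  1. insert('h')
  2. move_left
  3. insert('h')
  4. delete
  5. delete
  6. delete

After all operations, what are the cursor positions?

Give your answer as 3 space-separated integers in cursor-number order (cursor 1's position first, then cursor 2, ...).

After op 1 (insert('h')): buffer="hfhuzqh" (len 7), cursors c1@1 c2@3 c3@7, authorship 1.2...3
After op 2 (move_left): buffer="hfhuzqh" (len 7), cursors c1@0 c2@2 c3@6, authorship 1.2...3
After op 3 (insert('h')): buffer="hhfhhuzqhh" (len 10), cursors c1@1 c2@4 c3@9, authorship 11.22...33
After op 4 (delete): buffer="hfhuzqh" (len 7), cursors c1@0 c2@2 c3@6, authorship 1.2...3
After op 5 (delete): buffer="hhuzh" (len 5), cursors c1@0 c2@1 c3@4, authorship 12..3
After op 6 (delete): buffer="huh" (len 3), cursors c1@0 c2@0 c3@2, authorship 2.3

Answer: 0 0 2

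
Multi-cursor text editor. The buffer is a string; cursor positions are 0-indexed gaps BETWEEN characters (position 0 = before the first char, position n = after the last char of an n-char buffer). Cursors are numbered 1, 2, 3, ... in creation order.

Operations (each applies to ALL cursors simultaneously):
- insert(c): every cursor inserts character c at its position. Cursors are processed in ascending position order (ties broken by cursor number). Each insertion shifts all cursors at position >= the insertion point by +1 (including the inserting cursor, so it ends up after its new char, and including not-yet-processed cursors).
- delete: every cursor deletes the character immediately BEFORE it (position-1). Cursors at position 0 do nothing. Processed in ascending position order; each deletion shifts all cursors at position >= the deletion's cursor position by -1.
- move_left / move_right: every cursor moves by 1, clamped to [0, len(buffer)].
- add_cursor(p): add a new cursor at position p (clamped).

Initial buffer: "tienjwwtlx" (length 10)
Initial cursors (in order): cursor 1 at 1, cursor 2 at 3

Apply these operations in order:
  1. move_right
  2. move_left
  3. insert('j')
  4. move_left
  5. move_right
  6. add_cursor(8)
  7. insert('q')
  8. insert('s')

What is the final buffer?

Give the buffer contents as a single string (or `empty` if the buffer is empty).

Answer: tjqsiejqsnjwqswtlx

Derivation:
After op 1 (move_right): buffer="tienjwwtlx" (len 10), cursors c1@2 c2@4, authorship ..........
After op 2 (move_left): buffer="tienjwwtlx" (len 10), cursors c1@1 c2@3, authorship ..........
After op 3 (insert('j')): buffer="tjiejnjwwtlx" (len 12), cursors c1@2 c2@5, authorship .1..2.......
After op 4 (move_left): buffer="tjiejnjwwtlx" (len 12), cursors c1@1 c2@4, authorship .1..2.......
After op 5 (move_right): buffer="tjiejnjwwtlx" (len 12), cursors c1@2 c2@5, authorship .1..2.......
After op 6 (add_cursor(8)): buffer="tjiejnjwwtlx" (len 12), cursors c1@2 c2@5 c3@8, authorship .1..2.......
After op 7 (insert('q')): buffer="tjqiejqnjwqwtlx" (len 15), cursors c1@3 c2@7 c3@11, authorship .11..22...3....
After op 8 (insert('s')): buffer="tjqsiejqsnjwqswtlx" (len 18), cursors c1@4 c2@9 c3@14, authorship .111..222...33....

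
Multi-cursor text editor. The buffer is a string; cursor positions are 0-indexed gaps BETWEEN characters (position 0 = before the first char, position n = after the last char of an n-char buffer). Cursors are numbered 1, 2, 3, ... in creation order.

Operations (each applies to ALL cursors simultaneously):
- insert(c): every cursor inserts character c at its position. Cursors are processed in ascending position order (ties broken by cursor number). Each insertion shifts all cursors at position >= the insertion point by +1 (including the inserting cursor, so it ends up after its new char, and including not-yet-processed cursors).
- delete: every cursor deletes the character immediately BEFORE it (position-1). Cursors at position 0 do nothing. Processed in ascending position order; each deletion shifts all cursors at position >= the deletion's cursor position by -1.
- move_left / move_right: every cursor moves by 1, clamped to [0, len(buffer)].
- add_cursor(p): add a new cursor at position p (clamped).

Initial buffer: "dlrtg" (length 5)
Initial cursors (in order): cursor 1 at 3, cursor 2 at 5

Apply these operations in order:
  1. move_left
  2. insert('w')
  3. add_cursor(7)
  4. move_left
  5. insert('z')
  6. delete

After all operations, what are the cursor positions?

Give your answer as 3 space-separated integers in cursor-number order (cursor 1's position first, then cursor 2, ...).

After op 1 (move_left): buffer="dlrtg" (len 5), cursors c1@2 c2@4, authorship .....
After op 2 (insert('w')): buffer="dlwrtwg" (len 7), cursors c1@3 c2@6, authorship ..1..2.
After op 3 (add_cursor(7)): buffer="dlwrtwg" (len 7), cursors c1@3 c2@6 c3@7, authorship ..1..2.
After op 4 (move_left): buffer="dlwrtwg" (len 7), cursors c1@2 c2@5 c3@6, authorship ..1..2.
After op 5 (insert('z')): buffer="dlzwrtzwzg" (len 10), cursors c1@3 c2@7 c3@9, authorship ..11..223.
After op 6 (delete): buffer="dlwrtwg" (len 7), cursors c1@2 c2@5 c3@6, authorship ..1..2.

Answer: 2 5 6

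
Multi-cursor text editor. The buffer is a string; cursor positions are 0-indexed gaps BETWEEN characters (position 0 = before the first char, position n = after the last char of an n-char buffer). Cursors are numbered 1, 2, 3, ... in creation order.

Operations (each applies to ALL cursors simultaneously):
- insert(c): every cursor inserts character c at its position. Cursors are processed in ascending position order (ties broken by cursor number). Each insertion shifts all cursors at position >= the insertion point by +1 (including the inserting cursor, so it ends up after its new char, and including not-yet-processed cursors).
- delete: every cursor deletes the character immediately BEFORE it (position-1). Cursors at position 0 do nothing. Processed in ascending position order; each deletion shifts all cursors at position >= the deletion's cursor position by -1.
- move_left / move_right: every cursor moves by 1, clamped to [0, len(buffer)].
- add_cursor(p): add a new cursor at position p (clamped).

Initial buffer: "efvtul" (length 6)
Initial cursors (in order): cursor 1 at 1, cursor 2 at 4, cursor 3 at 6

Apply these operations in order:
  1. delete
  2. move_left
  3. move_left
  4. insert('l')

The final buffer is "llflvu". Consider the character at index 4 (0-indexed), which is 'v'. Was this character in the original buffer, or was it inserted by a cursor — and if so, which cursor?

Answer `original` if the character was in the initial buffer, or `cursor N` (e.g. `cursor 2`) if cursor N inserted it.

After op 1 (delete): buffer="fvu" (len 3), cursors c1@0 c2@2 c3@3, authorship ...
After op 2 (move_left): buffer="fvu" (len 3), cursors c1@0 c2@1 c3@2, authorship ...
After op 3 (move_left): buffer="fvu" (len 3), cursors c1@0 c2@0 c3@1, authorship ...
After op 4 (insert('l')): buffer="llflvu" (len 6), cursors c1@2 c2@2 c3@4, authorship 12.3..
Authorship (.=original, N=cursor N): 1 2 . 3 . .
Index 4: author = original

Answer: original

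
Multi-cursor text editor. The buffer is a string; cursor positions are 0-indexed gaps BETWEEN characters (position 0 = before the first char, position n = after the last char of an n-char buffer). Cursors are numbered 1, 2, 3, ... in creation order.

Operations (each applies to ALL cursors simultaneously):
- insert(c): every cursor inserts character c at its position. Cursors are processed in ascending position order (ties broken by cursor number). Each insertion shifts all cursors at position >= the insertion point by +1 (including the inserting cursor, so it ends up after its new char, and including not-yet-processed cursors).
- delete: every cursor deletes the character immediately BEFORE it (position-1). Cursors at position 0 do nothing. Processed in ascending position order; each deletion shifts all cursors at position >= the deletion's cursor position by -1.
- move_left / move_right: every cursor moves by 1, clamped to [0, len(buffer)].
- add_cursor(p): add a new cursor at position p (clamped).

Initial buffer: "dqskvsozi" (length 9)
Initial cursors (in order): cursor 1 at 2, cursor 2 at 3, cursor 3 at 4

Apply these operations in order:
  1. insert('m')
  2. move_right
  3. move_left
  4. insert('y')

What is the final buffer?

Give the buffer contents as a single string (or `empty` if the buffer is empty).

After op 1 (insert('m')): buffer="dqmsmkmvsozi" (len 12), cursors c1@3 c2@5 c3@7, authorship ..1.2.3.....
After op 2 (move_right): buffer="dqmsmkmvsozi" (len 12), cursors c1@4 c2@6 c3@8, authorship ..1.2.3.....
After op 3 (move_left): buffer="dqmsmkmvsozi" (len 12), cursors c1@3 c2@5 c3@7, authorship ..1.2.3.....
After op 4 (insert('y')): buffer="dqmysmykmyvsozi" (len 15), cursors c1@4 c2@7 c3@10, authorship ..11.22.33.....

Answer: dqmysmykmyvsozi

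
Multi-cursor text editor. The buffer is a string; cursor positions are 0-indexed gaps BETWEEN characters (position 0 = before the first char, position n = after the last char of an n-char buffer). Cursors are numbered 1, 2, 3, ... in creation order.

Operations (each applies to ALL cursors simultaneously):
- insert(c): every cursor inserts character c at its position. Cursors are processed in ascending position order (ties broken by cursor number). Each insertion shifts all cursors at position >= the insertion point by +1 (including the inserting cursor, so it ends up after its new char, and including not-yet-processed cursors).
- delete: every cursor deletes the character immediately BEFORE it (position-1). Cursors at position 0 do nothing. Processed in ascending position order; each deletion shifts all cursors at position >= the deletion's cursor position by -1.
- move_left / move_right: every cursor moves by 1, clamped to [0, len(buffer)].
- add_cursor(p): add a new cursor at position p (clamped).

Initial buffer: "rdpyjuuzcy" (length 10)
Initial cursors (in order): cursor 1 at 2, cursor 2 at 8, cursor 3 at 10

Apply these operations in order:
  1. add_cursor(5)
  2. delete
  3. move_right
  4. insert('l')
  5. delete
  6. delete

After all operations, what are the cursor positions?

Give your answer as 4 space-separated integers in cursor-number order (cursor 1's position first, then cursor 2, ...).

After op 1 (add_cursor(5)): buffer="rdpyjuuzcy" (len 10), cursors c1@2 c4@5 c2@8 c3@10, authorship ..........
After op 2 (delete): buffer="rpyuuc" (len 6), cursors c1@1 c4@3 c2@5 c3@6, authorship ......
After op 3 (move_right): buffer="rpyuuc" (len 6), cursors c1@2 c4@4 c2@6 c3@6, authorship ......
After op 4 (insert('l')): buffer="rplyulucll" (len 10), cursors c1@3 c4@6 c2@10 c3@10, authorship ..1..4..23
After op 5 (delete): buffer="rpyuuc" (len 6), cursors c1@2 c4@4 c2@6 c3@6, authorship ......
After op 6 (delete): buffer="ry" (len 2), cursors c1@1 c2@2 c3@2 c4@2, authorship ..

Answer: 1 2 2 2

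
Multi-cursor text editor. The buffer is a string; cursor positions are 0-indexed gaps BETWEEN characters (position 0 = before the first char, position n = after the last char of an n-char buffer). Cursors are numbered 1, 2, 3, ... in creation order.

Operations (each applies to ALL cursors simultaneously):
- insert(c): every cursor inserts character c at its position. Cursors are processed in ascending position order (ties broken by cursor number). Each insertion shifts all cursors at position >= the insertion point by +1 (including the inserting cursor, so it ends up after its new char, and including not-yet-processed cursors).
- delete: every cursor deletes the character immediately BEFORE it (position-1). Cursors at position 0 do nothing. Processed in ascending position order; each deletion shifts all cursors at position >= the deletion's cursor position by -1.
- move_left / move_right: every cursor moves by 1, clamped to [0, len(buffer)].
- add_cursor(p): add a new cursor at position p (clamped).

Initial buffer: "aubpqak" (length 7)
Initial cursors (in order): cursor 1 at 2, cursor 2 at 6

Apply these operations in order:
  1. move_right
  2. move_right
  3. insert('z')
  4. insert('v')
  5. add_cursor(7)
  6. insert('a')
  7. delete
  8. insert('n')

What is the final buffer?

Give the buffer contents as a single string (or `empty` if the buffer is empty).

After op 1 (move_right): buffer="aubpqak" (len 7), cursors c1@3 c2@7, authorship .......
After op 2 (move_right): buffer="aubpqak" (len 7), cursors c1@4 c2@7, authorship .......
After op 3 (insert('z')): buffer="aubpzqakz" (len 9), cursors c1@5 c2@9, authorship ....1...2
After op 4 (insert('v')): buffer="aubpzvqakzv" (len 11), cursors c1@6 c2@11, authorship ....11...22
After op 5 (add_cursor(7)): buffer="aubpzvqakzv" (len 11), cursors c1@6 c3@7 c2@11, authorship ....11...22
After op 6 (insert('a')): buffer="aubpzvaqaakzva" (len 14), cursors c1@7 c3@9 c2@14, authorship ....111.3..222
After op 7 (delete): buffer="aubpzvqakzv" (len 11), cursors c1@6 c3@7 c2@11, authorship ....11...22
After op 8 (insert('n')): buffer="aubpzvnqnakzvn" (len 14), cursors c1@7 c3@9 c2@14, authorship ....111.3..222

Answer: aubpzvnqnakzvn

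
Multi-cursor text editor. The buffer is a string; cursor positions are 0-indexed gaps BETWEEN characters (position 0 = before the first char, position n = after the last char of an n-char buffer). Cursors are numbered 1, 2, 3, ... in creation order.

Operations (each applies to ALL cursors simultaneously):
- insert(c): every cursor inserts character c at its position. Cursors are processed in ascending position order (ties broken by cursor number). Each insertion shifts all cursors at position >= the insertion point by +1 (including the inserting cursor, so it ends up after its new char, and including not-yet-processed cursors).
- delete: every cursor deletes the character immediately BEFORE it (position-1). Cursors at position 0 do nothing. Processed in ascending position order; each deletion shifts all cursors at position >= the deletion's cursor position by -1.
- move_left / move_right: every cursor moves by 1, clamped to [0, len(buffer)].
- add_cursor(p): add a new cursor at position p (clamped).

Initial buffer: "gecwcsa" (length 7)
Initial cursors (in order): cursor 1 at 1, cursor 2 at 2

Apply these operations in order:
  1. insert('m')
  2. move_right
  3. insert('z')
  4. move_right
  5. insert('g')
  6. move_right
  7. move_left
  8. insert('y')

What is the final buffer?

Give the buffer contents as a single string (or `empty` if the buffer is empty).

Answer: gmezmgyczwgycsa

Derivation:
After op 1 (insert('m')): buffer="gmemcwcsa" (len 9), cursors c1@2 c2@4, authorship .1.2.....
After op 2 (move_right): buffer="gmemcwcsa" (len 9), cursors c1@3 c2@5, authorship .1.2.....
After op 3 (insert('z')): buffer="gmezmczwcsa" (len 11), cursors c1@4 c2@7, authorship .1.12.2....
After op 4 (move_right): buffer="gmezmczwcsa" (len 11), cursors c1@5 c2@8, authorship .1.12.2....
After op 5 (insert('g')): buffer="gmezmgczwgcsa" (len 13), cursors c1@6 c2@10, authorship .1.121.2.2...
After op 6 (move_right): buffer="gmezmgczwgcsa" (len 13), cursors c1@7 c2@11, authorship .1.121.2.2...
After op 7 (move_left): buffer="gmezmgczwgcsa" (len 13), cursors c1@6 c2@10, authorship .1.121.2.2...
After op 8 (insert('y')): buffer="gmezmgyczwgycsa" (len 15), cursors c1@7 c2@12, authorship .1.1211.2.22...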